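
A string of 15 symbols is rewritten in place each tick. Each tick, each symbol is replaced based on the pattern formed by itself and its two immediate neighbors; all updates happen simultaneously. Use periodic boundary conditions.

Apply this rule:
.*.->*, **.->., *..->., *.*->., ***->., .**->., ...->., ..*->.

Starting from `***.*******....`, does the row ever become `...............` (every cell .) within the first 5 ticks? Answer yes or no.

yes

...............
all cells are . at tick 1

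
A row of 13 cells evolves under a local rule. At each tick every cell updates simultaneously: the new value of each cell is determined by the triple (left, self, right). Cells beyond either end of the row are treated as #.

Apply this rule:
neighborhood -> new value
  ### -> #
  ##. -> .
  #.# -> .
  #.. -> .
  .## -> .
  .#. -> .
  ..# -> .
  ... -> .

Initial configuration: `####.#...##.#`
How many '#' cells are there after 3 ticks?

1

tick 1: ###..........
tick 2: ##...........
tick 3: #............
count of #: 1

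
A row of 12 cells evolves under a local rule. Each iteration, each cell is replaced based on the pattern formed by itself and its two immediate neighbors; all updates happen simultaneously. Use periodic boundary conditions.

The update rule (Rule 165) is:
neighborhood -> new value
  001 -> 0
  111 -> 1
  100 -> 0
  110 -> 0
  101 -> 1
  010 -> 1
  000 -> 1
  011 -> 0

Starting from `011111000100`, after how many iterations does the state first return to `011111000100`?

iteration 1: 001110010101
iteration 2: 000100011111
iteration 3: 010101001110
iteration 4: 011111000100

4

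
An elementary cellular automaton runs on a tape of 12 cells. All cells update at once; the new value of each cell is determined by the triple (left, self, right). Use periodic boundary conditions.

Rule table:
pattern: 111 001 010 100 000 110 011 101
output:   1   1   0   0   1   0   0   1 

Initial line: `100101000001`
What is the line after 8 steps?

001010011110
110100101100
001001010001
010010100110
100101001000
001010010011
010100100100
101001001001

101001001001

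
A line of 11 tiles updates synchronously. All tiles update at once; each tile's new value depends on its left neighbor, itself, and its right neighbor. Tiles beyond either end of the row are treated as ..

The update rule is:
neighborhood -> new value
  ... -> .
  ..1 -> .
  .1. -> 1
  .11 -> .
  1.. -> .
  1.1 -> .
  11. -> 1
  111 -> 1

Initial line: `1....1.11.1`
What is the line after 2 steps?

1....1..1.1

step 1: 1....1..1.1
step 2: 1....1..1.1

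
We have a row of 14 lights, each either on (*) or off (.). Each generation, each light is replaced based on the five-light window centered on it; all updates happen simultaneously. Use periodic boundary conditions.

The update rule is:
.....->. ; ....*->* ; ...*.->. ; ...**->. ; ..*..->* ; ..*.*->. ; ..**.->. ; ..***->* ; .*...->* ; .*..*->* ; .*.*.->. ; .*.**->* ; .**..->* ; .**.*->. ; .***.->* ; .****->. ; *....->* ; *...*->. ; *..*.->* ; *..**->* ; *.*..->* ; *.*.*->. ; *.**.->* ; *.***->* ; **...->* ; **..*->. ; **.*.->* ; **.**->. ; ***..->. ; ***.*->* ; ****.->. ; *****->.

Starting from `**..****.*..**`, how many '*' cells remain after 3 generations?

9

...**..******.
**..*.**.....*
*..*.*****.*.*
count of *: 9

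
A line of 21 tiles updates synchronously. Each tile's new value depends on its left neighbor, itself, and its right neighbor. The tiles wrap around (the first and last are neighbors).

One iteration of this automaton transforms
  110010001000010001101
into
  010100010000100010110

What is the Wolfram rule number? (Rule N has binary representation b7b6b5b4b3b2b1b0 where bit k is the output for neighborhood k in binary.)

position 0: 111 → 0  (bit 7 = 0)
position 1: 110 → 1  (bit 6 = 1)
position 19: 101 → 1  (bit 5 = 1)
position 2: 100 → 0  (bit 4 = 0)
position 17: 011 → 0  (bit 3 = 0)
position 4: 010 → 0  (bit 2 = 0)
position 3: 001 → 1  (bit 1 = 1)
position 6: 000 → 0  (bit 0 = 0)
bits b7..b0 = 01100010 = 98

98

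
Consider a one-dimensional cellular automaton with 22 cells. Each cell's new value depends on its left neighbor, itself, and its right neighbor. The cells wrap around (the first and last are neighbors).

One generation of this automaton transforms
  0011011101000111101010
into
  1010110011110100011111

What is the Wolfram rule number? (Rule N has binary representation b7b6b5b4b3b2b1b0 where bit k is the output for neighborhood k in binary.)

position 6: 111 → 0  (bit 7 = 0)
position 3: 110 → 0  (bit 6 = 0)
position 4: 101 → 1  (bit 5 = 1)
position 10: 100 → 1  (bit 4 = 1)
position 2: 011 → 1  (bit 3 = 1)
position 9: 010 → 1  (bit 2 = 1)
position 1: 001 → 0  (bit 1 = 0)
position 0: 000 → 1  (bit 0 = 1)
bits b7..b0 = 00111101 = 61

61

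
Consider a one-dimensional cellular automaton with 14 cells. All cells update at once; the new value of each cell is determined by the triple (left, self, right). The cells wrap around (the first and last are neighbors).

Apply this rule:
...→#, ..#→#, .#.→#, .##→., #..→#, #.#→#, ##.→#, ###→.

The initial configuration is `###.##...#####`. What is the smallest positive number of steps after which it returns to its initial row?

step 1: ..##.####.....
step 2: ##.##...######
step 3: .##.####......
step 4: #.##...#######
step 5: ##.####.......
step 6: .##...########
step 7: #.####.......#
step 8: ##...########.
step 9: .####.......##
step 10: #...########.#
step 11: ####.......##.
step 12: ...########.##
step 13: ###.......##.#
step 14: ..########.##.
step 15: ##.......##.##
step 16: .########.##..
step 17: #.......##.###
step 18: ########.##...
step 19: .......##.####
step 20: #######.##...#
step 21: ......##.####.
step 22: ######.##...##
step 23: .....##.####..
step 24: #####.##...###
step 25: ....##.####...
step 26: ####.##...####
step 27: ...##.####....
step 28: ###.##...#####

28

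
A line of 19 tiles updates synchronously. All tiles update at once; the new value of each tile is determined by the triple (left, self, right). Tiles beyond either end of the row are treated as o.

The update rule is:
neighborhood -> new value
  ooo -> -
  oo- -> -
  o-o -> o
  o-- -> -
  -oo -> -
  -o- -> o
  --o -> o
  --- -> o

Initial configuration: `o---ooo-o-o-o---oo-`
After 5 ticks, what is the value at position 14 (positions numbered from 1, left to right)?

o

--oo---oooooo-oo--o
-o---oo------o---o-
oo-oo---oooooo-oooo
--o---oo------o----
-oo-oo---oooooo-ooo
position 14 holds o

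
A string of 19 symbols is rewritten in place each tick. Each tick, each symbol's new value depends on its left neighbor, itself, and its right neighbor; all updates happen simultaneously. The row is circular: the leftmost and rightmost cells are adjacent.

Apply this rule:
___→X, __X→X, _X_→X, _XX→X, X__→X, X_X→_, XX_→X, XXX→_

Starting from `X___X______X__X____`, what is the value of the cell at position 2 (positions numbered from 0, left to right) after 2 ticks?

XXXXXXXXXXXXXXXXXXX
___________________
position 2 holds _

_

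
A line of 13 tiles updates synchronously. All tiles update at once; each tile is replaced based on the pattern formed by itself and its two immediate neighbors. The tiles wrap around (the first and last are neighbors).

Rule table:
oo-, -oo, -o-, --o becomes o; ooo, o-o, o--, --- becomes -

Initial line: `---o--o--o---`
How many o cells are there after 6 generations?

--oo-oo-oo---
-ooo-oo-oo---
oo-o-oo-oo---
oo-o-oo-oo--o
-o-o-oo-oo-oo
-o-o-oo-oo-oo
count of o: 8

8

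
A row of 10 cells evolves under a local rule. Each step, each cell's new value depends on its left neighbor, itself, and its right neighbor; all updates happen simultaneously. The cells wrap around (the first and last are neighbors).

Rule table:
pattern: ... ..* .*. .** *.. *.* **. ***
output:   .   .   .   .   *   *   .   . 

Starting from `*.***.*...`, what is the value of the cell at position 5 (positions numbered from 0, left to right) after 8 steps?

.*...*.*..
..*...*.*.
...*...*.*
*...*...*.
.*...*...*
*.*...*...
.*.*...*..
..*.*...*.
position 5 holds .

.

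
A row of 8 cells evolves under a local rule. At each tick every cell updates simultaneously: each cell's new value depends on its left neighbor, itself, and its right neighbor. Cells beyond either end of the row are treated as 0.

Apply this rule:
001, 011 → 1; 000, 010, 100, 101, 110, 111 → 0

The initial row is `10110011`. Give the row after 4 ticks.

00110000

00100110
01001100
10011000
00110000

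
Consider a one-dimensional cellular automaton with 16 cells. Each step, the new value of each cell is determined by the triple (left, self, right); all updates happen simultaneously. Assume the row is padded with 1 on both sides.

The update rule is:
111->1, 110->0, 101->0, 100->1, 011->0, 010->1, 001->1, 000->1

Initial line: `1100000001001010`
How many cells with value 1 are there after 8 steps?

13

step 1: 1011111111111010
step 2: 0001111111110010
step 3: 1110111111101110
step 4: 1100011111000100
step 5: 1011101110111111
step 6: 0001000100011111
step 7: 1111111111101111
step 8: 1111111111000111
count of 1: 13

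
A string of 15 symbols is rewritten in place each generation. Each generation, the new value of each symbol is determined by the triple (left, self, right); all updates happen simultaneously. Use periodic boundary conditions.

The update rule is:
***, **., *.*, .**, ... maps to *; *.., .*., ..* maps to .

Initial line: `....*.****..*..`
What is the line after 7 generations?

generation 1: ***..*****....*
generation 2: ***..*****.**.*
generation 3: ***..**********
generation 4: ***..**********  (fixed point — unchanged through generation 7)

***..**********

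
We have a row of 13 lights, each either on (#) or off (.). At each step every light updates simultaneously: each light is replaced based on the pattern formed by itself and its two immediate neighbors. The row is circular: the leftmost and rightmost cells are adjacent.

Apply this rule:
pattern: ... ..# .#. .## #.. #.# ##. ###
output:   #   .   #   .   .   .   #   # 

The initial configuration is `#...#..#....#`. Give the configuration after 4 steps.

#.#.#..#..#..

#.#.#..#.##..
#.#.#..#..#..
#.#.#..#..#..  (fixed point — unchanged through step 4)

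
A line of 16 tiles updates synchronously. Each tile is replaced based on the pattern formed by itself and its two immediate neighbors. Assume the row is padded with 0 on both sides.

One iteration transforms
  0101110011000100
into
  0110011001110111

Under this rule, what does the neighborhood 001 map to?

At position 0 the neighborhood is 001; the next row has 0 there.

0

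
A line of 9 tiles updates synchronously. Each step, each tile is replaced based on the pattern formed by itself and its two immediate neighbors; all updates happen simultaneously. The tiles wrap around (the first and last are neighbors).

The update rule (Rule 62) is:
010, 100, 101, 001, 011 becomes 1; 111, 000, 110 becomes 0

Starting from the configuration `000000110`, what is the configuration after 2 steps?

000001101
100011011

100011011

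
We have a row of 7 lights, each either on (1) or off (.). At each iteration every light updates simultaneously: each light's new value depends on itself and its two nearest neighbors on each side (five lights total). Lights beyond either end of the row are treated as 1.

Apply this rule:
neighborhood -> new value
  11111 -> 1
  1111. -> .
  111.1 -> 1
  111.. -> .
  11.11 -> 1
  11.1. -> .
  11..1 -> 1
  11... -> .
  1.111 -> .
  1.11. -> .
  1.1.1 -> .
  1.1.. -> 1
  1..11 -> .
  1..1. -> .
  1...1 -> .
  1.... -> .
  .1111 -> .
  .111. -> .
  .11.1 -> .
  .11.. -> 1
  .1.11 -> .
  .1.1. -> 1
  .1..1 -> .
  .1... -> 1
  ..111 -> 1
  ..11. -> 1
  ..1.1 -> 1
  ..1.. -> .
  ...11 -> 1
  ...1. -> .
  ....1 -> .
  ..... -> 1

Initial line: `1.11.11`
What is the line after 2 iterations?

11..1..
..1....

..1....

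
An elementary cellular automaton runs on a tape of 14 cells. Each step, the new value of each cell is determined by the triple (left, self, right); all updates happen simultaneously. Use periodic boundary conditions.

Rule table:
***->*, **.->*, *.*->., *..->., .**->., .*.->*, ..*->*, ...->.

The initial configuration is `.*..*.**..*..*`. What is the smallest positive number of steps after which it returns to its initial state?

.*.**..*.**.**
.*..*.**..*..*

2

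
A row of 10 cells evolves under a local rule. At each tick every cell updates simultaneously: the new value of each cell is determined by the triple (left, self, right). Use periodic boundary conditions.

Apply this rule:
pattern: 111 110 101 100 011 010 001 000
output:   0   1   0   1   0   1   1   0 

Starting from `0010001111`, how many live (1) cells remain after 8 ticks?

tick 1: 1111010001
tick 2: 0001011010
tick 3: 0011001011
tick 4: 1101111001
tick 5: 0100001110
tick 6: 1110010011
tick 7: 0011111100
tick 8: 0100000110
count of 1: 3

3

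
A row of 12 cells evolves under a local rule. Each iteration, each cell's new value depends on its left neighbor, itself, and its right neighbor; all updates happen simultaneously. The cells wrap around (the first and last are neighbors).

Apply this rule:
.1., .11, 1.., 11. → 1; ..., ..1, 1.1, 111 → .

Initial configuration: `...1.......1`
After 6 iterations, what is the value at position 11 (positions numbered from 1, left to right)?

1..11......1
11.111.....1
.1.1.11....1
.1.1.111...1
.1.1.1.11..1
.1.1.1.111.1
position 11 holds .

.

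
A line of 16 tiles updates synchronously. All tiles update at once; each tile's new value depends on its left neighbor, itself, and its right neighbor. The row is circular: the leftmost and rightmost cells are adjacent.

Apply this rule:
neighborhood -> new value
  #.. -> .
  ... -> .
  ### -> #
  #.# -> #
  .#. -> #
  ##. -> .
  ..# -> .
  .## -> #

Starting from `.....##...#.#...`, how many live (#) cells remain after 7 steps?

2

step 1: .....#....###...
step 2: .....#....##....
step 3: .....#....#.....
step 4: .....#....#.....  (fixed point — unchanged through step 7)
count of #: 2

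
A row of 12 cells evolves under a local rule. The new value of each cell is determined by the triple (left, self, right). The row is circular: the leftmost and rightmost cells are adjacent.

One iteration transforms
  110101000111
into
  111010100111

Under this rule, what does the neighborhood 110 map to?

1

At position 1 the neighborhood is 110; the next row has 1 there.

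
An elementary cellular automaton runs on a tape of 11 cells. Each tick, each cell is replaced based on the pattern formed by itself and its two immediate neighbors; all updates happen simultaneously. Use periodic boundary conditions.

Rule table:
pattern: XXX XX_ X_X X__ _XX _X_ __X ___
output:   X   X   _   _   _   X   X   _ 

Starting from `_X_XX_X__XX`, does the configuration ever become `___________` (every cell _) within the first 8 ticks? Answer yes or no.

no

_X__X_X_X_X
_X_XX_X_X_X
_X__X_X_X_X  (repeats tick 1; period 2)
tick 8: _X_XX_X_X_X
tick 8 is _X_XX_X_X_X, still not uniform _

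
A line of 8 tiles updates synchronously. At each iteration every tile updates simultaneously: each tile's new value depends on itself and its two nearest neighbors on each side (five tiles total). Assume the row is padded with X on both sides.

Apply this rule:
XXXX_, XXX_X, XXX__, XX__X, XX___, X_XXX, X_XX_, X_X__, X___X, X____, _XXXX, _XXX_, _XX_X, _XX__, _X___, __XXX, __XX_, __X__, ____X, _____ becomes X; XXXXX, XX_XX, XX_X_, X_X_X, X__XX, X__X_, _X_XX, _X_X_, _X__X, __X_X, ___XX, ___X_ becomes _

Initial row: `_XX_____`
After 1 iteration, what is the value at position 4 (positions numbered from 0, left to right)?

X

_XXXXXX_
position 4 holds X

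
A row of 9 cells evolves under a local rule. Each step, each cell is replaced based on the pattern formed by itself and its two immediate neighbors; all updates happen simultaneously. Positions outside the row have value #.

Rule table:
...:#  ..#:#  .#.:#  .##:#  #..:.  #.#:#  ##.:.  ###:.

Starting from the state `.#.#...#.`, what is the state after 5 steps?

####.####
....##...
.####..##
##....##.
...####.#

...####.#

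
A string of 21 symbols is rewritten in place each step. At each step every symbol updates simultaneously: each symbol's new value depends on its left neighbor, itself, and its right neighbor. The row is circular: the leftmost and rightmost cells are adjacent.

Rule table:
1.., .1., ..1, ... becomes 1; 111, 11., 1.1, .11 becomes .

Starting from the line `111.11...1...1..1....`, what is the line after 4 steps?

111111...............

......111111111111111
111111...............
......111111111111111  (repeats step 1; period 2)
step 4: 111111...............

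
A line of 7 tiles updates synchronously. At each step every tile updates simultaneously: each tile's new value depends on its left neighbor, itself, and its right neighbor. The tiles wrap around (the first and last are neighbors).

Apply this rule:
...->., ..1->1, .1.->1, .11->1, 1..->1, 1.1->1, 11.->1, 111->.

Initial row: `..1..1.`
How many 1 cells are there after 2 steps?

.111111
11....1
count of 1: 3

3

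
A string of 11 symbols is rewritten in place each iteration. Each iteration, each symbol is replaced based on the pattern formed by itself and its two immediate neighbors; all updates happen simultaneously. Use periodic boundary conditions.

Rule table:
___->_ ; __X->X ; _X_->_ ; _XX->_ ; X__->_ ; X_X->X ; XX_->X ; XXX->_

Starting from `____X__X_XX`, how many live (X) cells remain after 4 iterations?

4

___X__X_X_X
__X__X_X_X_
_X__X_X_X__
X__X_X_X___
count of X: 4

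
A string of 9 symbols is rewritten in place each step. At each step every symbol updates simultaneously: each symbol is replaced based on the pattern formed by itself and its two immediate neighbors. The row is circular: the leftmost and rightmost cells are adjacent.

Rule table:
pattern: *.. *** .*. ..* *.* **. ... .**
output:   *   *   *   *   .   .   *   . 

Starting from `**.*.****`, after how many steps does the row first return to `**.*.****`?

4

*..*..***
.*****.**
..***....
**.*.****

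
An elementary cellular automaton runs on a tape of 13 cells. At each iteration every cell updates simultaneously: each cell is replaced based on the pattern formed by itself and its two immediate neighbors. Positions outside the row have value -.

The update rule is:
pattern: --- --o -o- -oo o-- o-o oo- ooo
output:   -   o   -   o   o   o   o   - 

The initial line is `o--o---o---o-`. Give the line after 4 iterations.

-ooooo-o-o-o-

-oo-o-o-o-o-o
oooo-o-o-o-o-
o--oo-o-o-o-o
-ooooo-o-o-o-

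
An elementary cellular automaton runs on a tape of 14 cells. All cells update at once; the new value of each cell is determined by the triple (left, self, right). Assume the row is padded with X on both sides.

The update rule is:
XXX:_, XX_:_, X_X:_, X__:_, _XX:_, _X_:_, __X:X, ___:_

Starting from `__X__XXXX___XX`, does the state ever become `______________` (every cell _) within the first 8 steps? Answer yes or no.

_X__X______X__
___X______X__X
__X______X__X_
_X______X__X__
_______X__X__X
______X__X__X_
_____X__X__X__
____X__X__X__X
step 8 is ____X__X__X__X, still not uniform _

no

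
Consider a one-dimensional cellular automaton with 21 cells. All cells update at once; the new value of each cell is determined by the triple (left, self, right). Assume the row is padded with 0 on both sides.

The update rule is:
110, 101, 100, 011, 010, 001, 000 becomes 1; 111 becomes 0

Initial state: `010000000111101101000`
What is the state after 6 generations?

111111111100111111111
100000000111100000001
111111111100111111111  (repeats generation 1; period 2)
generation 6: 100000000111100000001

100000000111100000001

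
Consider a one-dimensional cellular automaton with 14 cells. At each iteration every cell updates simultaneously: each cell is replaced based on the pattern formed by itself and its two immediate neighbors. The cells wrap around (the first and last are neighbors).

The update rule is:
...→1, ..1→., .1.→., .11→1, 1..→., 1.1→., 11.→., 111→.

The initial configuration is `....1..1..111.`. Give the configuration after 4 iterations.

iteration 1: 111.......1...
iteration 2: 1...11111...1.
iteration 3: ..1.1.....1...
iteration 4: 1.....111...11

1.....111...11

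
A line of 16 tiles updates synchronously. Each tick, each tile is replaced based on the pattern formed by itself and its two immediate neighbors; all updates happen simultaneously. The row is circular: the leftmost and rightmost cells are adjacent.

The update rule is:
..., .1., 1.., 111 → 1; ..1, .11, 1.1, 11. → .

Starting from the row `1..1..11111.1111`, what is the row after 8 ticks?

tick 1: .1.11..111...111
tick 2: .1...1..1.11..1.
tick 3: .111.11.1...1.11
tick 4: ..1.....111.1...
tick 5: 1.11111..1..1111
tick 6: ...111.1.11..111
tick 7: 11..1..1...1..1.
tick 8: ..1.11.111.11.1.

..1.11.111.11.1.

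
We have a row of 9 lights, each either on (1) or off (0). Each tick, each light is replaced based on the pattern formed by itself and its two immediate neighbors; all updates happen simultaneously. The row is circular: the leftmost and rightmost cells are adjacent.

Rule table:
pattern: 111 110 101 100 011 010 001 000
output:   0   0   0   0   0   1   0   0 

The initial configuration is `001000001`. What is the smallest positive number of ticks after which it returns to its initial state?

1

001000001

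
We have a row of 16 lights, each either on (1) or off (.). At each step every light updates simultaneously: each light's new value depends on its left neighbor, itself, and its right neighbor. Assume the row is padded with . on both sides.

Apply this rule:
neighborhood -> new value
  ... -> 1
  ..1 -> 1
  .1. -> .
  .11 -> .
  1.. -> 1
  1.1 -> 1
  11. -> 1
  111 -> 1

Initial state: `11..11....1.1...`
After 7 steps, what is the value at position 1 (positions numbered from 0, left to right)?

1

.111.11111.1.111
1.111.11111.1.11
.1.111.11111.1.1
1.1.111.11111.1.
.1.1.111.11111.1
1.1.1.111.11111.
.1.1.1.111.11111
position 1 holds 1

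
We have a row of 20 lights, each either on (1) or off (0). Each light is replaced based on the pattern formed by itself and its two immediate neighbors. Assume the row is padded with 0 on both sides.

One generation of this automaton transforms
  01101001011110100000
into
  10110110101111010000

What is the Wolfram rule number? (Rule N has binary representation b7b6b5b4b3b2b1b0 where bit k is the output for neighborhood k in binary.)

position 10: 111 → 1  (bit 7 = 1)
position 2: 110 → 1  (bit 6 = 1)
position 3: 101 → 1  (bit 5 = 1)
position 5: 100 → 1  (bit 4 = 1)
position 1: 011 → 0  (bit 3 = 0)
position 4: 010 → 0  (bit 2 = 0)
position 0: 001 → 1  (bit 1 = 1)
position 16: 000 → 0  (bit 0 = 0)
bits b7..b0 = 11110010 = 242

242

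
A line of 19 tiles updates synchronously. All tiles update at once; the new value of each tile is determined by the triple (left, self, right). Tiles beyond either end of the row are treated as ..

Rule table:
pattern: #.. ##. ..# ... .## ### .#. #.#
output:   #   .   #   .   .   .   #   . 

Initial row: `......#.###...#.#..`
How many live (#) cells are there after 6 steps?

.....##....#.##.##.
....#..#..##......#
...#######..#....##
..#.......####..#..
.###.....#....####.
#...#...###..#....#
count of #: 7

7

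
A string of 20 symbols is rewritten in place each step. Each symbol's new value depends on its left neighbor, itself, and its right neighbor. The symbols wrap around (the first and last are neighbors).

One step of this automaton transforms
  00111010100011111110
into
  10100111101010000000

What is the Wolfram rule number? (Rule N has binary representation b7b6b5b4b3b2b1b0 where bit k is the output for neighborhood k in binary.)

position 3: 111 → 0  (bit 7 = 0)
position 4: 110 → 0  (bit 6 = 0)
position 5: 101 → 1  (bit 5 = 1)
position 9: 100 → 0  (bit 4 = 0)
position 2: 011 → 1  (bit 3 = 1)
position 6: 010 → 1  (bit 2 = 1)
position 1: 001 → 0  (bit 1 = 0)
position 0: 000 → 1  (bit 0 = 1)
bits b7..b0 = 00101101 = 45

45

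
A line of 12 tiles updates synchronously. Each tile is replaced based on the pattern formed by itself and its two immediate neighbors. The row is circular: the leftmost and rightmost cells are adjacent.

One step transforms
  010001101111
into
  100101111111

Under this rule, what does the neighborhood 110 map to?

1

At position 6 the neighborhood is 110; the next row has 1 there.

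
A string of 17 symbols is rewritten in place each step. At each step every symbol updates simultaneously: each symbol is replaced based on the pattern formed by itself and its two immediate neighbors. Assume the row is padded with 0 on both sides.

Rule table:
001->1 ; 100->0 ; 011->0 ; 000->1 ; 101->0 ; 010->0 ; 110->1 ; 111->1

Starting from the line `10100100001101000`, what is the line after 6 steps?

00001001110100011
11110010110001101
01110100010110100
10110001100010001
00010110101100110
11100010000101010

11100010000101010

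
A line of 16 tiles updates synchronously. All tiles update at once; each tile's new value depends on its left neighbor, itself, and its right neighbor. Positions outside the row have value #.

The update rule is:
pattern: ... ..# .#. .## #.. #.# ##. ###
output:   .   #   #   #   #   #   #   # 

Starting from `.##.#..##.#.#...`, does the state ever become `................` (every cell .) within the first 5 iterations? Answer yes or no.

##############.#
################
################  (fixed point — unchanged through iteration 5)
iteration 5 is ################, still not uniform .

no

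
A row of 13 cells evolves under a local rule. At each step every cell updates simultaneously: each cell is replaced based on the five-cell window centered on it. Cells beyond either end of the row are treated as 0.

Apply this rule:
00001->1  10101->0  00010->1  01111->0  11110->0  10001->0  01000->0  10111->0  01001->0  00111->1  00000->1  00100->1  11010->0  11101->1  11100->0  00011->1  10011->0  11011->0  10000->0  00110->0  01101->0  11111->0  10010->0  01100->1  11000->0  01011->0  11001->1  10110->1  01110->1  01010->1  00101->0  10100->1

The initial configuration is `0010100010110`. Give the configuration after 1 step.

1101100100110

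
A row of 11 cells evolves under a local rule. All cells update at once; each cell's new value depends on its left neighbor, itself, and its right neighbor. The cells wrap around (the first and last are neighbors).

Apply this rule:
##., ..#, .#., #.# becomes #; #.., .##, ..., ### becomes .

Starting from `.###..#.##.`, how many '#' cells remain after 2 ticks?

8

tick 1: #..#.###.#.
tick 2: #.###..####
count of #: 8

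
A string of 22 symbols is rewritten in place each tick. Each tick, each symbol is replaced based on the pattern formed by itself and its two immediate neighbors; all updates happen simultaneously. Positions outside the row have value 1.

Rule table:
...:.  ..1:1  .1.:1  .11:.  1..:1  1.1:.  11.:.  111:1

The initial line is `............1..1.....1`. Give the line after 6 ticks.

...1.11.11.11.........

1..........111111...1.
.1........1.1111.1.11.
.11......11..11..1....
...1....1..11..1111..1
1.111..1111..11.11.11.
...1.11.11.11.........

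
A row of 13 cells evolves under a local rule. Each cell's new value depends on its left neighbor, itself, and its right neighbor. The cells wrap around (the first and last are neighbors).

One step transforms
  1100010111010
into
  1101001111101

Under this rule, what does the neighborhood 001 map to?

0

At position 4 the neighborhood is 001; the next row has 0 there.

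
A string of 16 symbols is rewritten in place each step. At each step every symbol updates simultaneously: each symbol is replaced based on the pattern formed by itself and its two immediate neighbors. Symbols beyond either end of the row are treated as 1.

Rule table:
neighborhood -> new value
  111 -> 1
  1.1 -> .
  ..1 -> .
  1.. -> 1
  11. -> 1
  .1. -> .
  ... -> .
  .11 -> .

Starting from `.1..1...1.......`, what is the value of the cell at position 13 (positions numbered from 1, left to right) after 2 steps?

step 1: ..1..1...1......
step 2: 1..1..1...1.....
position 13 holds .

.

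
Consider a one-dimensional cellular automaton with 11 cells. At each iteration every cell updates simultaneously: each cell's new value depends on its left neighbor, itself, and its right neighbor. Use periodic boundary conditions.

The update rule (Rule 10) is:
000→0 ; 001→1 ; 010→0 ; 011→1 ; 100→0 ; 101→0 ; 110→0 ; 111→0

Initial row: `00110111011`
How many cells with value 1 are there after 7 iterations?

4

01100100010
11001000100
10010001001
00100010011
01000100110
10001001100
00010011001
count of 1: 4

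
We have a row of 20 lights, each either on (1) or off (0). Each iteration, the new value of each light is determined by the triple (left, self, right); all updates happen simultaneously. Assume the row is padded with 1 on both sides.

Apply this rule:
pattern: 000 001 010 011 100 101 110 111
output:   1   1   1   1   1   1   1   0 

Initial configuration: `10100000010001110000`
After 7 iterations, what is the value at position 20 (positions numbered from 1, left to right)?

1

iteration 1: 11111111111111011111
iteration 2: 00000000000001110000
iteration 3: 11111111111111011111  (repeats iteration 1; period 2)
iteration 7: 11111111111111011111
position 20 holds 1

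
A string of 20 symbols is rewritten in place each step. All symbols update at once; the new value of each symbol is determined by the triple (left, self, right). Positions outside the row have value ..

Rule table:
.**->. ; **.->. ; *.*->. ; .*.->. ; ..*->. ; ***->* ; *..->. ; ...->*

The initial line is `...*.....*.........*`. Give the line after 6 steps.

.....*****..*****...

step 1: **...***...*******..
step 2: ...*..*..*..*****..*
step 3: **...........***....
step 4: ...*********..*..***
step 5: **..*******.......*.
step 6: .....*****..*****...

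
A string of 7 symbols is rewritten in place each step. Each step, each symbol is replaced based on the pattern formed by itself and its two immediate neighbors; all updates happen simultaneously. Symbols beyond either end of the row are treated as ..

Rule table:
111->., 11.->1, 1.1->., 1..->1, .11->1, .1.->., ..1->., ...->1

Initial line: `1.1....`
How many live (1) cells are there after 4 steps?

5

...1111
11.1..1
11..1..
111..11
count of 1: 5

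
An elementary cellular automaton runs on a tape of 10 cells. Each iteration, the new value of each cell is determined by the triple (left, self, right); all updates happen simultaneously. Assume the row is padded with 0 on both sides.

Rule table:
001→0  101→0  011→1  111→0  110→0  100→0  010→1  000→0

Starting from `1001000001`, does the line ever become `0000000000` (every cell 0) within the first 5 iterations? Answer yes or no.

1001000001  (fixed point — unchanged through iteration 5)
iteration 5 is 1001000001, still not uniform 0

no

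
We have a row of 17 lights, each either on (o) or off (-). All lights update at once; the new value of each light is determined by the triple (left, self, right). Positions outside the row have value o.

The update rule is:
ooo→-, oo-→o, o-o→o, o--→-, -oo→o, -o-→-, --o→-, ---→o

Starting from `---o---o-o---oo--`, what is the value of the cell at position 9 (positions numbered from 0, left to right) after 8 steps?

-o---o--o--o-oo--
o--o--------ooo--
o----oooooo-o-o--
o-oo-o----oo-o---
ooooo--oo-ooo--o-
----o--oooo-o---o
-oo----o--oo--o-o
ooo-oo----oo---oo
position 9 holds -

-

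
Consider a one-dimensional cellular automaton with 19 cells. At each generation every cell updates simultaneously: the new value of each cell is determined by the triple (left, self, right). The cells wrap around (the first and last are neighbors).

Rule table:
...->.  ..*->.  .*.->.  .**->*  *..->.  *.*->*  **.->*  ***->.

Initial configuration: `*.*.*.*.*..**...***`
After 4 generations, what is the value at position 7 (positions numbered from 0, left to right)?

.

generation 1: **.*.*.*...**...*..
generation 2: ***.*.*....**......
generation 3: *.**.*.....**......
generation 4: .****......**......
position 7 holds .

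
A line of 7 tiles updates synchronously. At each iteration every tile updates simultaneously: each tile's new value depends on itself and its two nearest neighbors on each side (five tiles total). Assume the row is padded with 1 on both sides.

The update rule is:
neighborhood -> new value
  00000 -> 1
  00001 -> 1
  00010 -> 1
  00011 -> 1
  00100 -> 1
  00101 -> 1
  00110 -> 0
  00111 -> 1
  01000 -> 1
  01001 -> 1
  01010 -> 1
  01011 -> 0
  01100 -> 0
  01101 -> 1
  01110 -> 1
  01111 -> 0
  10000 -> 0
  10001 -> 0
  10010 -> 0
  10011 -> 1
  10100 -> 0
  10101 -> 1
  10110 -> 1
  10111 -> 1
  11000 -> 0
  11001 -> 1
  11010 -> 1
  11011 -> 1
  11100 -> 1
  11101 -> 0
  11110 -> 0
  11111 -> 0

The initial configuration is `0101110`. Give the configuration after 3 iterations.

1101101
0011111
1110000

1110000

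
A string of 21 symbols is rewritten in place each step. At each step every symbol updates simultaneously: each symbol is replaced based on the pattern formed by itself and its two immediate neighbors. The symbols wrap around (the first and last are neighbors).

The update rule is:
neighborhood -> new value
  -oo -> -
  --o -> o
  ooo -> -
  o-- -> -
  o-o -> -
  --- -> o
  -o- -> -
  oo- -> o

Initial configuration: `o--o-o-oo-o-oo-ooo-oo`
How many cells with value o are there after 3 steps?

10

o-o-----o----o---o---
----oooo--ooo--oo--oo
-ooo---o-o--o-o-o-o-o
count of o: 10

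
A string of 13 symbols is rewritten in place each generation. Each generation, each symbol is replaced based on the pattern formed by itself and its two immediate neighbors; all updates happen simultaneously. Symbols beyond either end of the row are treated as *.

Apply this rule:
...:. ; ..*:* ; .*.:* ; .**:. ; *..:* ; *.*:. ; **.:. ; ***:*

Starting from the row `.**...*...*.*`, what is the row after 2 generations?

...*.***.**..
*.**..*....**

*.**..*....**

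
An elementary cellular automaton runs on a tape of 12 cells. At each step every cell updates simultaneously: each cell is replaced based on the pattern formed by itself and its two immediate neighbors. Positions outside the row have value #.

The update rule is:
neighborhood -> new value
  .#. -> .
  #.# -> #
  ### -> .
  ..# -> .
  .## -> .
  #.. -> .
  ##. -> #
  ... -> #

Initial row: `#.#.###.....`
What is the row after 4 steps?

step 1: ##.#..#.###.
step 2: .##....#..##
step 3: #.#.##......
step 4: ##.#.#.####.

##.#.#.####.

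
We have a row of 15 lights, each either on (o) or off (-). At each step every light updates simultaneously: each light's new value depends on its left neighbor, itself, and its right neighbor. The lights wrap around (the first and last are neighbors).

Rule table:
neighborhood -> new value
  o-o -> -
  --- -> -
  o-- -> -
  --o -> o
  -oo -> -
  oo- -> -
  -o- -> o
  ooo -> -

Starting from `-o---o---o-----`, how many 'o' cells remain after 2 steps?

oo--oo--oo-----
---o---o------o
count of o: 3

3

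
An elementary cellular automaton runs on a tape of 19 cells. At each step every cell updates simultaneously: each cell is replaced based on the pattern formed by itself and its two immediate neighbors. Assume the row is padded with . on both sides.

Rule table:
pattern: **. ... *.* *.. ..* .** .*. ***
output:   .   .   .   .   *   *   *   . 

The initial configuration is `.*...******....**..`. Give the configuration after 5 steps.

*.*.......**.......

step 1: **..**........**...
step 2: *..**........**....
step 3: *.**........**.....
step 4: *.*........**......
step 5: *.*.......**.......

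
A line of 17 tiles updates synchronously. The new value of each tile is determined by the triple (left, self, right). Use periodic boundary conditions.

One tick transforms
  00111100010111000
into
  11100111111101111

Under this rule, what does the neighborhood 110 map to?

1

At position 5 the neighborhood is 110; the next row has 1 there.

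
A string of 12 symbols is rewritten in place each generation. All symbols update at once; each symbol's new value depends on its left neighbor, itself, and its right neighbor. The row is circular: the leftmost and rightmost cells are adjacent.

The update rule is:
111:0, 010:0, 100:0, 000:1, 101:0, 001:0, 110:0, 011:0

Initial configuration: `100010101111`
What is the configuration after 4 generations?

100011111111

generation 1: 001000000000
generation 2: 100011111111
generation 3: 001000000000  (repeats generation 1; period 2)
generation 4: 100011111111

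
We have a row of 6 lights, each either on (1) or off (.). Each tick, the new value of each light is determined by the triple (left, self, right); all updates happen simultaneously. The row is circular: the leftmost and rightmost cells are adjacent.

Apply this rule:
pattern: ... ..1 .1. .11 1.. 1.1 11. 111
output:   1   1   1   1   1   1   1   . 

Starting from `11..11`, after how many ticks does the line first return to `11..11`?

.1111.
11..11

2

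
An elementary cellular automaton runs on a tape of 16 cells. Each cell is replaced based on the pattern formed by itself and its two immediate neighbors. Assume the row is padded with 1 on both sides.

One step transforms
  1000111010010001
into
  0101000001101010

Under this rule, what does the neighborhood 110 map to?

At position 0 the neighborhood is 110; the next row has 0 there.

0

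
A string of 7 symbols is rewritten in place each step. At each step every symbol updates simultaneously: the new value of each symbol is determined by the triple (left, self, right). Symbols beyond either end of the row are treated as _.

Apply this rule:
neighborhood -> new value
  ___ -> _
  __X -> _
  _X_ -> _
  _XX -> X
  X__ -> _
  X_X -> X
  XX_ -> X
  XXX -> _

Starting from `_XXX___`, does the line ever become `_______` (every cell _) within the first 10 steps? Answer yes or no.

yes

_X_X___
__X____
_______
all cells are _ at step 3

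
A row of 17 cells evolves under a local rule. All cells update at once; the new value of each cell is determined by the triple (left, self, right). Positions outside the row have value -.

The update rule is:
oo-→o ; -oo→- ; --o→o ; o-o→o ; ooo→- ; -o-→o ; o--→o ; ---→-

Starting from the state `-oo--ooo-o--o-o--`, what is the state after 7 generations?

o-ooo--ooooooooo-
oo--ooo--------oo
-ooo--oo------o-o
o--ooo-oo----oooo
ooo--oo-oo--o---o
--ooo-oo-ooooo-oo
-o--oo-oo----oo-o

-o--oo-oo----oo-o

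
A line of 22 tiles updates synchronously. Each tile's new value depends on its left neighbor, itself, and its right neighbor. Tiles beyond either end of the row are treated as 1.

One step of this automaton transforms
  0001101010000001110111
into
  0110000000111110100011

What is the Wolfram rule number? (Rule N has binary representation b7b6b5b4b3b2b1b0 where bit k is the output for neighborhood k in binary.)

position 16: 111 → 1  (bit 7 = 1)
position 4: 110 → 0  (bit 6 = 0)
position 5: 101 → 0  (bit 5 = 0)
position 0: 100 → 0  (bit 4 = 0)
position 3: 011 → 0  (bit 3 = 0)
position 6: 010 → 0  (bit 2 = 0)
position 2: 001 → 1  (bit 1 = 1)
position 1: 000 → 1  (bit 0 = 1)
bits b7..b0 = 10000011 = 131

131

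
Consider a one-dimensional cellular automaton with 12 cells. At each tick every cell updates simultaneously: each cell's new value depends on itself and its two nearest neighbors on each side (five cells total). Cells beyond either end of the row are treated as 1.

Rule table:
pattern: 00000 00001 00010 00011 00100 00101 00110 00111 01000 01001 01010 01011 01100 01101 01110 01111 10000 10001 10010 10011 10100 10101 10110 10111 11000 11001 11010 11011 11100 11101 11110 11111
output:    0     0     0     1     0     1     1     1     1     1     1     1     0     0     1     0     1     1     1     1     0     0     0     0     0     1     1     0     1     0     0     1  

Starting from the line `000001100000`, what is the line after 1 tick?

010011001001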